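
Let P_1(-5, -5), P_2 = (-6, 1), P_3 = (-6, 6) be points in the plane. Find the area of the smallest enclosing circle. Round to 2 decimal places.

95.82

Side lengths²: P_1P_2² = 37, P_1P_3² = 122, P_2P_3² = 25.
Since P_1P_3² = 122 ≥ 37 + 25 = 62, the angle opposite P_1P_3 is not acute, so the smallest enclosing circle has P_1P_3 as diameter.
Centre = midpoint of P_1P_3 = (-5.5, 0.5), r² = 122/4 = 30.5.
Area = π·r² = π·30.5 ≈ 95.82.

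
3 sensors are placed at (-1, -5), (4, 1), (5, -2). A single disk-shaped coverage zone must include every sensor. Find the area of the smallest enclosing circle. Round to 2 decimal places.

47.91

Call the three points A, B, C in the order given.
Side lengths²: AB² = 61, AC² = 45, BC² = 10.
Since AB² = 61 ≥ 45 + 10 = 55, the angle opposite AB is not acute, so the smallest enclosing circle has AB as diameter.
Centre = midpoint of AB = (1.5, -2), r² = 61/4 = 15.25.
Area = π·r² = π·15.25 ≈ 47.91.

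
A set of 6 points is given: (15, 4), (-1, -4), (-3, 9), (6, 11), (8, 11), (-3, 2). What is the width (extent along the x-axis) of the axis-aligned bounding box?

max x = 15, min x = -3, so width = 18.

18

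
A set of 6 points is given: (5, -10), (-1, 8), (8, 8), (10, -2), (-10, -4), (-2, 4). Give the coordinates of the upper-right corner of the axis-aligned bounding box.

(10, 8)

x-range [-10, 10], y-range [-10, 8].
The upper-right corner is (10, 8).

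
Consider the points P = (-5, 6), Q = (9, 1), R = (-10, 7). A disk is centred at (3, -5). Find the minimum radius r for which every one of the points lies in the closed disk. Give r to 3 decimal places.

17.692

The required radius is the distance from (3, -5) to the farthest point.
Squared distances: 185, 72, 313.
Maximum is 313, attained at R.
r = √313 ≈ 17.692.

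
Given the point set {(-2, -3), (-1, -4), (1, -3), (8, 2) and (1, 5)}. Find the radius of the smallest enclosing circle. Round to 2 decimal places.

5.60

By Welzl's lemma the MEC is supported by two points (diametrically opposite) or three points (on a circumcircle).
The minimum enclosing circle is determined by three boundary points: (-2, -3), (8, 2), (1, 5).
Their circumcentre is (75/26, -7/26) with r² = 10585/338.
The farthest remaining point (-1, -4) is at distance² 9805/338 ≤ 10585/338.
r = √(10585/338) ≈ 5.60.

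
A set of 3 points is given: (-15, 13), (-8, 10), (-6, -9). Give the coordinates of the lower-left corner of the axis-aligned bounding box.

x-range [-15, -6], y-range [-9, 13].
The lower-left corner is (-15, -9).

(-15, -9)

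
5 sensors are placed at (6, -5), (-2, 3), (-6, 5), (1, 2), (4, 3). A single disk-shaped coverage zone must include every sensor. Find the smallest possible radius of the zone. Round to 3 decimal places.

A smallest enclosing disk is always determined by at most three of the input points on its boundary.
The farthest pair is (6, -5)–(-6, 5) with squared distance 244. The circle on this segment as diameter has centre (0, 0) and r² = 244/4 = 61.
Check (-2, 3): distance² to centre = 13 ≤ 61, so it lies inside.
All remaining points lie in this disk, and no smaller disk contains both endpoints, so this is the minimum enclosing circle.
r = √61 ≈ 7.810.

7.810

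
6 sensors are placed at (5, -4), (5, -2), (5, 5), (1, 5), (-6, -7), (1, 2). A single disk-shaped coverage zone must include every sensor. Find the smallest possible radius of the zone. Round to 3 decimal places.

8.139

A smallest enclosing disk is always determined by at most three of the input points on its boundary.
The farthest pair is (5, 5)–(-6, -7) with squared distance 265. The circle on this segment as diameter has centre (-0.5, -1) and r² = 265/4 = 66.25.
Check (5, -4): distance² to centre = 39.25 ≤ 66.25, so it lies inside.
All remaining points lie in this disk, and no smaller disk contains both endpoints, so this is the minimum enclosing circle.
r = √(66.25) ≈ 8.139.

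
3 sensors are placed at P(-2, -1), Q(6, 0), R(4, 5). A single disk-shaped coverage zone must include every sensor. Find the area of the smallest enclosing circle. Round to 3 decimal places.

Side lengths²: PQ² = 65, PR² = 72, QR² = 29.
Since PR² = 72 < 65 + 29 = 94, the triangle is acute, so the smallest enclosing circle is the circumcircle.
Circumcentre = (25/14, 17/14), r² = 1885/98.
Area = π·r² = π·1885/98 ≈ 60.428.

60.428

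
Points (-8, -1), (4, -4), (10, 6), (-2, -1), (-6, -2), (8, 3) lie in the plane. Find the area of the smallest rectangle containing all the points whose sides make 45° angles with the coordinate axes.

In coordinates u = x + y, v = x − y the rectangle is axis-aligned; the map (x,y)→(u,v) scales areas by 2.
u-values: -9, 0, 16, -3, -8, 11; range = 16 − (-9) = 25.
v-values: -7, 8, 4, -1, -4, 5; range = 8 − (-7) = 15.
Area = (25 × 15) / 2 = 187.5.

187.5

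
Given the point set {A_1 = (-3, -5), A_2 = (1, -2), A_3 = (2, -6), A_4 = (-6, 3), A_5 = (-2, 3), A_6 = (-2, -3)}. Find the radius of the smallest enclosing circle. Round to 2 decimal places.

The farthest pair is A_3–A_4 with squared distance 145. The circle on this segment as diameter has centre (-2, -1.5) and r² = 145/4 = 36.25.
Check A_1: distance² to centre = 13.25 ≤ 36.25, so it lies inside.
All remaining points lie in this disk, and no smaller disk contains both endpoints, so this is the minimum enclosing circle.
r = √(36.25) ≈ 6.02.

6.02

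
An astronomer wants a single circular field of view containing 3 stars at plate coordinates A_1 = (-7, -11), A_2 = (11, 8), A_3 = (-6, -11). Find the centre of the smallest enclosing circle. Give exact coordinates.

Side lengths²: A_1A_2² = 685, A_1A_3² = 1, A_2A_3² = 650.
Since A_1A_2² = 685 ≥ 650 + 1 = 651, the angle opposite A_1A_2 is not acute, so the smallest enclosing circle has A_1A_2 as diameter.
Centre = midpoint of A_1A_2 = (2, -1.5), r² = 685/4 = 171.25.
Centre = (2, -1.5).

(2, -1.5)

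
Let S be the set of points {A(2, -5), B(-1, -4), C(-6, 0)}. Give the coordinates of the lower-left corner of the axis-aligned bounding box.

x-range [-6, 2], y-range [-5, 0].
The lower-left corner is (-6, -5).

(-6, -5)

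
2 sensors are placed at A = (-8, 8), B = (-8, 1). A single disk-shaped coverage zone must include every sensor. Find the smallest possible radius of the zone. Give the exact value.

The smallest circle enclosing two points has them as diameter endpoints.
Centre = midpoint = (-8, 4.5); r² = |AB|²/4 = 49/4 = 12.25.
r = √(12.25) = 3.5.

3.5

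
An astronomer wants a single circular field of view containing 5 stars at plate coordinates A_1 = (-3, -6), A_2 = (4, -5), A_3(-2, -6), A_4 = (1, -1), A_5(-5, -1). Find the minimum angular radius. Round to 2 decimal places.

4.92

By Welzl's lemma the MEC is supported by two points (diametrically opposite) or three points (on a circumcircle).
The farthest pair is A_2–A_5 with squared distance 97. The circle on this segment as diameter has centre (-0.5, -3) and r² = 97/4 = 24.25.
Check A_1: distance² to centre = 15.25 ≤ 24.25, so it lies inside.
All remaining points lie in this disk, and no smaller disk contains both endpoints, so this is the minimum enclosing circle.
r = √(24.25) ≈ 4.92.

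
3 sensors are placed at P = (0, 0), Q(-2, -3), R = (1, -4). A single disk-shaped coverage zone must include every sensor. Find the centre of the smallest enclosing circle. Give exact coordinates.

(-1/22, -47/22)

Side lengths²: PQ² = 13, PR² = 17, QR² = 10.
Since PR² = 17 < 13 + 10 = 23, the triangle is acute, so the smallest enclosing circle is the circumcircle.
Circumcentre = (-1/22, -47/22), r² = 1105/242.
Centre = (-1/22, -47/22).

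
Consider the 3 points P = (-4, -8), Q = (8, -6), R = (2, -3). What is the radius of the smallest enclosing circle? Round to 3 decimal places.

6.083

Side lengths²: PQ² = 148, PR² = 61, QR² = 45.
Since PQ² = 148 ≥ 61 + 45 = 106, the angle opposite PQ is not acute, so the smallest enclosing circle has PQ as diameter.
Centre = midpoint of PQ = (2, -7), r² = 148/4 = 37.
r = √37 ≈ 6.083.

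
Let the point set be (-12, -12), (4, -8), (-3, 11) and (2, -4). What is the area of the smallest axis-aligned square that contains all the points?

The bounding box has width 16 and height 23.
An axis-aligned square enclosing the set must have side ≥ max(width, height).
So the minimum side is max(16, 23) = 23.
Area = 23² = 529.

529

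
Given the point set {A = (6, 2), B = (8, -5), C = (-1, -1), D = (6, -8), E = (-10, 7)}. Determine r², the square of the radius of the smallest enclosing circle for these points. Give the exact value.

120.25

By Welzl's lemma the MEC is supported by two points (diametrically opposite) or three points (on a circumcircle).
The farthest pair is D–E with squared distance 481. The circle on this segment as diameter has centre (-2, -0.5) and r² = 481/4 = 120.25.
Check A: distance² to centre = 70.25 ≤ 120.25, so it lies inside.
All remaining points lie in this disk, and no smaller disk contains both endpoints, so this is the minimum enclosing circle.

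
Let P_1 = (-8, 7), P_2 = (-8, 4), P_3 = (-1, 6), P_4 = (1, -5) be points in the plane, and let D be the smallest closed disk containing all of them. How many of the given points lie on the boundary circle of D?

By Welzl's lemma the MEC is supported by two points (diametrically opposite) or three points (on a circumcircle).
The farthest pair is P_1–P_4 with squared distance 225. The circle on this segment as diameter has centre (-3.5, 1) and r² = 225/4 = 56.25.
Check P_2: distance² to centre = 29.25 ≤ 56.25, so it lies inside.
All remaining points lie in this disk, and no smaller disk contains both endpoints, so this is the minimum enclosing circle.
The points at distance exactly r from the centre are P_1, P_4 — 2 points.

2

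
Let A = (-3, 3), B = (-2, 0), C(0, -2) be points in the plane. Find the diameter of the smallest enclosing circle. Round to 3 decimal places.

Side lengths²: AB² = 10, AC² = 34, BC² = 8.
Since AC² = 34 ≥ 10 + 8 = 18, the angle opposite AC is not acute, so the smallest enclosing circle has AC as diameter.
Centre = midpoint of AC = (-1.5, 0.5), r² = 34/4 = 8.5.
Diameter = 2r = 2√(8.5) ≈ 5.831.

5.831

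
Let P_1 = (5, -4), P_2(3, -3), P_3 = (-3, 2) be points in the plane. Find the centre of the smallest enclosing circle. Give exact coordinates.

Side lengths²: P_1P_2² = 5, P_1P_3² = 100, P_2P_3² = 61.
Since P_1P_3² = 100 ≥ 61 + 5 = 66, the angle opposite P_1P_3 is not acute, so the smallest enclosing circle has P_1P_3 as diameter.
Centre = midpoint of P_1P_3 = (1, -1), r² = 100/4 = 25.
Centre = (1, -1).

(1, -1)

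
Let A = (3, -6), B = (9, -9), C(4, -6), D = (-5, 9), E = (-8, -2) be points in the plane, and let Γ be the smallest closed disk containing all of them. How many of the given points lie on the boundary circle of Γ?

By Welzl's lemma the MEC is supported by two points (diametrically opposite) or three points (on a circumcircle).
The farthest pair is B–D with squared distance 520. The circle on this segment as diameter has centre (2, 0) and r² = 520/4 = 130.
Check A: distance² to centre = 37 ≤ 130, so it lies inside.
All remaining points lie in this disk, and no smaller disk contains both endpoints, so this is the minimum enclosing circle.
The points at distance exactly r from the centre are B, D — 2 points.

2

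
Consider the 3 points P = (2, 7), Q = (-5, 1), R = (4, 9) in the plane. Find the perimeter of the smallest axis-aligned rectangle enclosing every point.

Width = max x − min x = 4 − (-5) = 9.
Height = max y − min y = 9 − 1 = 8.
Perimeter = 2(9 + 8) = 34.

34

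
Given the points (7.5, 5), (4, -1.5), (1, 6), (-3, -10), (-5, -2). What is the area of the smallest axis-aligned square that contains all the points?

256

The bounding box has width 12.5 and height 16.
An axis-aligned square enclosing the set must have side ≥ max(width, height).
So the minimum side is max(12.5, 16) = 16.
Area = 16² = 256.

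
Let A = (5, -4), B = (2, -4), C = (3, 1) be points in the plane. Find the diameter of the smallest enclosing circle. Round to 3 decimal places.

5.492

Side lengths²: AB² = 9, AC² = 29, BC² = 26.
Since AC² = 29 < 26 + 9 = 35, the triangle is acute, so the smallest enclosing circle is the circumcircle.
Circumcentre = (3.5, -1.7), r² = 7.54.
Diameter = 2r = 2√(7.54) ≈ 5.492.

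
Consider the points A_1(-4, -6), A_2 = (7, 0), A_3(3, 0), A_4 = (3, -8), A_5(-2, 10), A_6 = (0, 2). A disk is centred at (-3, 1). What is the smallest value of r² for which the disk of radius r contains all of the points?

117

The required radius is the distance from (-3, 1) to the farthest point.
Squared distances: 50, 101, 37, 117, 82, 10.
Maximum is 117, attained at A_4.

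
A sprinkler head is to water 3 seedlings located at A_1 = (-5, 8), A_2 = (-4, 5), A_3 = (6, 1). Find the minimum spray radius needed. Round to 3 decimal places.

Side lengths²: A_1A_2² = 10, A_1A_3² = 170, A_2A_3² = 116.
Since A_1A_3² = 170 ≥ 116 + 10 = 126, the angle opposite A_1A_3 is not acute, so the smallest enclosing circle has A_1A_3 as diameter.
Centre = midpoint of A_1A_3 = (0.5, 4.5), r² = 170/4 = 42.5.
r = √(42.5) ≈ 6.519.

6.519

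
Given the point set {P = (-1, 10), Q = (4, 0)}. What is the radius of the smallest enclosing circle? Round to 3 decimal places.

The smallest circle enclosing two points has them as diameter endpoints.
Centre = midpoint = (1.5, 5); r² = |PQ|²/4 = 125/4 = 31.25.
r = √(31.25) ≈ 5.590.

5.590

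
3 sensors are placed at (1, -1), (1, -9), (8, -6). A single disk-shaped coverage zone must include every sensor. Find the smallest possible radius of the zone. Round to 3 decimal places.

Call the three points A, B, C in the order given.
Side lengths²: AB² = 64, AC² = 74, BC² = 58.
Since AC² = 74 < 64 + 58 = 122, the triangle is acute, so the smallest enclosing circle is the circumcircle.
Circumcentre = (24/7, -5), r² = 1073/49.
r = √(1073/49) ≈ 4.680.

4.680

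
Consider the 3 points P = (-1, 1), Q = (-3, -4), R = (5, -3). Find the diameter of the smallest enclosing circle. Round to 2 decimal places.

8.24

Side lengths²: PQ² = 29, PR² = 52, QR² = 65.
Since QR² = 65 < 52 + 29 = 81, the triangle is acute, so the smallest enclosing circle is the circumcircle.
Circumcentre = (17/19, -101/38), r² = 24505/1444.
Diameter = 2r = 2√(24505/1444) ≈ 8.24.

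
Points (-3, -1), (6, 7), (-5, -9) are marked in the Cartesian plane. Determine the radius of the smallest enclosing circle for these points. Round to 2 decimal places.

9.71

Call the three points A, B, C in the order given.
Side lengths²: AB² = 145, AC² = 68, BC² = 377.
Since BC² = 377 ≥ 145 + 68 = 213, the angle opposite BC is not acute, so the smallest enclosing circle has BC as diameter.
Centre = midpoint of BC = (0.5, -1), r² = 377/4 = 94.25.
r = √(94.25) ≈ 9.71.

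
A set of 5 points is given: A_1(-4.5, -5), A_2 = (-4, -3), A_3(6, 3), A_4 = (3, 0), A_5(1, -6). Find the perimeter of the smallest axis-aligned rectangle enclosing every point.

Width = max x − min x = 6 − (-4.5) = 10.5.
Height = max y − min y = 3 − (-6) = 9.
Perimeter = 2(10.5 + 9) = 39.

39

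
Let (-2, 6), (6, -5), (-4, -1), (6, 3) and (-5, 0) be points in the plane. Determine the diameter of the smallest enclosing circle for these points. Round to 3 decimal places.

A smallest enclosing disk is always determined by at most three of the input points on its boundary.
The minimum enclosing circle is determined by three boundary points: (-2, 6), (6, -5), (-5, 0).
Their circumcentre is (97/54, 19/54) with r² = 67525/1458.
The farthest remaining point (-4, -1) is at distance² 51649/1458 ≤ 67525/1458.
Diameter = 2r = 2√(67525/1458) ≈ 13.611.

13.611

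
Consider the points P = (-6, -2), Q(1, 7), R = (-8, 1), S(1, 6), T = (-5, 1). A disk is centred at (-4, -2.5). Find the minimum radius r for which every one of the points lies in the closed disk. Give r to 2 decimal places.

10.74

The required radius is the distance from (-4, -2.5) to the farthest point.
Squared distances: 4.25, 115.25, 28.25, 97.25, 13.25.
Maximum is 115.25, attained at Q.
r = √(115.25) ≈ 10.74.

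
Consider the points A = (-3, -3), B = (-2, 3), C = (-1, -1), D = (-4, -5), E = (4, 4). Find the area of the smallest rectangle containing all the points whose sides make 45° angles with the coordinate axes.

51

In coordinates u = x + y, v = x − y the rectangle is axis-aligned; the map (x,y)→(u,v) scales areas by 2.
u-values: -6, 1, -2, -9, 8; range = 8 − (-9) = 17.
v-values: 0, -5, 0, 1, 0; range = 1 − (-5) = 6.
Area = (17 × 6) / 2 = 51.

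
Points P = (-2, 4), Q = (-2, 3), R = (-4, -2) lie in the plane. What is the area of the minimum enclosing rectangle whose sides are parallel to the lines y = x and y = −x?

In coordinates u = x + y, v = x − y the rectangle is axis-aligned; the map (x,y)→(u,v) scales areas by 2.
u-values: 2, 1, -6; range = 2 − (-6) = 8.
v-values: -6, -5, -2; range = -2 − (-6) = 4.
Area = (8 × 4) / 2 = 16.

16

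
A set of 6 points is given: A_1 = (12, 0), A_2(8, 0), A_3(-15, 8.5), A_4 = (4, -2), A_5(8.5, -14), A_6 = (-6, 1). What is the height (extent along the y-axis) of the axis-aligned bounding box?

max y = 8.5, min y = -14, so height = 22.5.

22.5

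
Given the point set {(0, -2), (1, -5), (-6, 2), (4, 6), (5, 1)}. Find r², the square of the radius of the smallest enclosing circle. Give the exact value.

1885/49

By Welzl's lemma the MEC is supported by two points (diametrically opposite) or three points (on a circumcircle).
The minimum enclosing circle is determined by three boundary points: (1, -5), (-6, 2), (4, 6).
Their circumcentre is (1/7, 8/7) with r² = 1885/49.
The farthest remaining point (5, 1) is at distance² 1157/49 ≤ 1885/49.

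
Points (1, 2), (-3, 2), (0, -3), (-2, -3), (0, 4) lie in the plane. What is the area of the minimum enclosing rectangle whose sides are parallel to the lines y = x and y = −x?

36

In coordinates u = x + y, v = x − y the rectangle is axis-aligned; the map (x,y)→(u,v) scales areas by 2.
u-values: 3, -1, -3, -5, 4; range = 4 − (-5) = 9.
v-values: -1, -5, 3, 1, -4; range = 3 − (-5) = 8.
Area = (9 × 8) / 2 = 36.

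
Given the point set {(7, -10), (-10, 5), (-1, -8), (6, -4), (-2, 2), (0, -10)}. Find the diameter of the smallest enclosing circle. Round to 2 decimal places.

22.67

A smallest enclosing disk is always determined by at most three of the input points on its boundary.
The farthest pair is (7, -10)–(-10, 5) with squared distance 514. The circle on this segment as diameter has centre (-1.5, -2.5) and r² = 514/4 = 128.5.
Check (-1, -8): distance² to centre = 30.5 ≤ 128.5, so it lies inside.
All remaining points lie in this disk, and no smaller disk contains both endpoints, so this is the minimum enclosing circle.
Diameter = 2r = 2√(128.5) ≈ 22.67.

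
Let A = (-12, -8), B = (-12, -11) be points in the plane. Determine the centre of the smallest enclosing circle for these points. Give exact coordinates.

The smallest circle enclosing two points has them as diameter endpoints.
Centre = midpoint = (-12, -9.5); r² = |AB|²/4 = 9/4 = 2.25.
Centre = (-12, -9.5).

(-12, -9.5)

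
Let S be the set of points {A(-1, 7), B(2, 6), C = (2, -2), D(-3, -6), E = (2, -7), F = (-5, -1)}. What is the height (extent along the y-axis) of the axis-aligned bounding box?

max y = 7, min y = -7, so height = 14.

14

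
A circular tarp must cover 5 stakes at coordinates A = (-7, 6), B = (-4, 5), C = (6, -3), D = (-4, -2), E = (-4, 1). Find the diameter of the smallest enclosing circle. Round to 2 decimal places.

15.81

The farthest pair is A–C with squared distance 250. The circle on this segment as diameter has centre (-0.5, 1.5) and r² = 250/4 = 62.5.
Check B: distance² to centre = 24.5 ≤ 62.5, so it lies inside.
All remaining points lie in this disk, and no smaller disk contains both endpoints, so this is the minimum enclosing circle.
Diameter = 2r = 2√(62.5) ≈ 15.81.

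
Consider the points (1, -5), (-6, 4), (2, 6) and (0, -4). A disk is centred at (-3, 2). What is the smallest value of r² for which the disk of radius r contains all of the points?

65

The required radius is the distance from (-3, 2) to the farthest point.
Squared distances: 65, 13, 41, 45.
Maximum is 65, attained at (1, -5).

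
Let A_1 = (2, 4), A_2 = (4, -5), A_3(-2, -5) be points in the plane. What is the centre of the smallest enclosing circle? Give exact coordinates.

Side lengths²: A_1A_2² = 85, A_1A_3² = 97, A_2A_3² = 36.
Since A_1A_3² = 97 < 85 + 36 = 121, the triangle is acute, so the smallest enclosing circle is the circumcircle.
Circumcentre = (1, -17/18), r² = 8245/324.
Centre = (1, -17/18).

(1, -17/18)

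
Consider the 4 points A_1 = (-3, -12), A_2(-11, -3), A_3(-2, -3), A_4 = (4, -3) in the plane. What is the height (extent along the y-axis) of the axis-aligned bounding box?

max y = -3, min y = -12, so height = 9.

9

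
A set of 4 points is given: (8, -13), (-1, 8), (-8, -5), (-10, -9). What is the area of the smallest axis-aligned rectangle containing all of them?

x ranges over [-10, 8], width 18.
y ranges over [-13, 8], height 21.
Area = 18 × 21 = 378.

378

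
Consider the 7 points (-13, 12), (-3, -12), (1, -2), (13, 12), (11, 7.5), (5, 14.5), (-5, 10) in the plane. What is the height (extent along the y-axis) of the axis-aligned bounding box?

max y = 14.5, min y = -12, so height = 26.5.

26.5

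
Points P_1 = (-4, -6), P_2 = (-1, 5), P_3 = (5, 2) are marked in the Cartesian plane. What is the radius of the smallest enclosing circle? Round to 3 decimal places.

6.140

Side lengths²: P_1P_2² = 130, P_1P_3² = 145, P_2P_3² = 45.
Since P_1P_3² = 145 < 130 + 45 = 175, the triangle is acute, so the smallest enclosing circle is the circumcircle.
Circumcentre = (-0.3, -1.1), r² = 37.7.
r = √(37.7) ≈ 6.140.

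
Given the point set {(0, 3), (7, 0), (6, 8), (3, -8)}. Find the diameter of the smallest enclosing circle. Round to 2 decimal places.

16.28

A smallest enclosing disk is always determined by at most three of the input points on its boundary.
The farthest pair is (6, 8)–(3, -8) with squared distance 265. The circle on this segment as diameter has centre (4.5, 0) and r² = 265/4 = 66.25.
Check (0, 3): distance² to centre = 29.25 ≤ 66.25, so it lies inside.
All remaining points lie in this disk, and no smaller disk contains both endpoints, so this is the minimum enclosing circle.
Diameter = 2r = 2√(66.25) ≈ 16.28.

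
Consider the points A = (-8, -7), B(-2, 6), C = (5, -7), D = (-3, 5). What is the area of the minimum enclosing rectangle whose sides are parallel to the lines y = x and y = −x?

In coordinates u = x + y, v = x − y the rectangle is axis-aligned; the map (x,y)→(u,v) scales areas by 2.
u-values: -15, 4, -2, 2; range = 4 − (-15) = 19.
v-values: -1, -8, 12, -8; range = 12 − (-8) = 20.
Area = (19 × 20) / 2 = 190.

190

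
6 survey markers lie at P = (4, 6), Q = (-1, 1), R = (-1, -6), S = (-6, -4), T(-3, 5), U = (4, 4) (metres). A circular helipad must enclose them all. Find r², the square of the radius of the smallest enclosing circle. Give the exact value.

The minimum enclosing circle of a finite set is fixed by two of the points (as a diameter) or three (as a circumcircle).
The farthest pair is P–S with squared distance 200. The circle on this segment as diameter has centre (-1, 1) and r² = 200/4 = 50.
Check Q: distance² to centre = 0 ≤ 50, so it lies inside.
All remaining points lie in this disk, and no smaller disk contains both endpoints, so this is the minimum enclosing circle.

50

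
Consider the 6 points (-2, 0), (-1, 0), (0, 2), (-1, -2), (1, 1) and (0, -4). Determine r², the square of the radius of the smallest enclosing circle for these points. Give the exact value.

9

The farthest pair is (0, 2)–(0, -4) with squared distance 36. The circle on this segment as diameter has centre (0, -1) and r² = 36/4 = 9.
Check (-2, 0): distance² to centre = 5 ≤ 9, so it lies inside.
All remaining points lie in this disk, and no smaller disk contains both endpoints, so this is the minimum enclosing circle.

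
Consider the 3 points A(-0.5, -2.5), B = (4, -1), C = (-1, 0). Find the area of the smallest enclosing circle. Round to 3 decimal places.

20.739

Side lengths²: AB² = 22.5, AC² = 6.5, BC² = 26.
Since BC² = 26 < 22.5 + 6.5 = 29, the triangle is acute, so the smallest enclosing circle is the circumcircle.
Circumcentre = (1.4375, -0.8125), r² = 6.6015625.
Area = π·r² = π·6.6015625 ≈ 20.739.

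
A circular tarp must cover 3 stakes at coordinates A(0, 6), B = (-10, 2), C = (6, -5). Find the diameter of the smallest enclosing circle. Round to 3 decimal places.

Side lengths²: AB² = 116, AC² = 157, BC² = 305.
Since BC² = 305 ≥ 157 + 116 = 273, the angle opposite BC is not acute, so the smallest enclosing circle has BC as diameter.
Centre = midpoint of BC = (-2, -1.5), r² = 305/4 = 76.25.
Diameter = 2r = 2√(76.25) ≈ 17.464.

17.464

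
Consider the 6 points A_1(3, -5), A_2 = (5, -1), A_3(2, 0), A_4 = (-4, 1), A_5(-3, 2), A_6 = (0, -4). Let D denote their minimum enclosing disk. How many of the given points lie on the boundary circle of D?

The minimum enclosing circle is determined by three boundary points: A_1, A_2, A_4.
Their circumcentre is (0.25, -1.125) with r² = 22.578125.
The farthest remaining point A_5 is at distance² 20.328125 ≤ 22.578125.
The points at distance exactly r from the centre are A_1, A_2, A_4 — 3 points.

3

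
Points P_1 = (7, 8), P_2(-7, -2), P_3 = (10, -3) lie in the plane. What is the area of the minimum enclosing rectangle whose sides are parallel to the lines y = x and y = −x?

216

In coordinates u = x + y, v = x − y the rectangle is axis-aligned; the map (x,y)→(u,v) scales areas by 2.
u-values: 15, -9, 7; range = 15 − (-9) = 24.
v-values: -1, -5, 13; range = 13 − (-5) = 18.
Area = (24 × 18) / 2 = 216.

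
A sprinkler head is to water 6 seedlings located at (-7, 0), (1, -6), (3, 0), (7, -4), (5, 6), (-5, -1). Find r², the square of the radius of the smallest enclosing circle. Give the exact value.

6890/121

The minimum enclosing circle is determined by three boundary points: (-7, 0), (7, -4), (5, 6).
Their circumcentre is (6/11, -1/11) with r² = 6890/121.
The farthest remaining point (1, -6) is at distance² 4250/121 ≤ 6890/121.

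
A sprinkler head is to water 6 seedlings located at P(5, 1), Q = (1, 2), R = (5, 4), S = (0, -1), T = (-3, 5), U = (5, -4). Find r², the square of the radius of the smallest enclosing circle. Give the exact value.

The minimum enclosing circle of a finite set is fixed by two of the points (as a diameter) or three (as a circumcircle).
The farthest pair is T–U with squared distance 145. The circle on this segment as diameter has centre (1, 0.5) and r² = 145/4 = 36.25.
Check P: distance² to centre = 16.25 ≤ 36.25, so it lies inside.
All remaining points lie in this disk, and no smaller disk contains both endpoints, so this is the minimum enclosing circle.

36.25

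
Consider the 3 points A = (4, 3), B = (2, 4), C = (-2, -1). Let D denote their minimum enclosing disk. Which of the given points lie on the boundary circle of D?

A, C

Side lengths²: AB² = 5, AC² = 52, BC² = 41.
Since AC² = 52 ≥ 41 + 5 = 46, the angle opposite AC is not acute, so the smallest enclosing circle has AC as diameter.
Centre = midpoint of AC = (1, 1), r² = 52/4 = 13.
The points at distance exactly r from the centre are A, C — 2 points.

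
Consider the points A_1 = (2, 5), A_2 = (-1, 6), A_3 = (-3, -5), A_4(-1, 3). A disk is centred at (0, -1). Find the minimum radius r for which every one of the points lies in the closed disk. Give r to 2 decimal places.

The required radius is the distance from (0, -1) to the farthest point.
Squared distances: 40, 50, 25, 17.
Maximum is 50, attained at A_2.
r = √50 ≈ 7.07.

7.07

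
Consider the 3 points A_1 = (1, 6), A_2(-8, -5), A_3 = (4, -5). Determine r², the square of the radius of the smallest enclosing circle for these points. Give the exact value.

6565/121

Side lengths²: A_1A_2² = 202, A_1A_3² = 130, A_2A_3² = 144.
Since A_1A_2² = 202 < 144 + 130 = 274, the triangle is acute, so the smallest enclosing circle is the circumcircle.
Circumcentre = (-2, -8/11), r² = 6565/121.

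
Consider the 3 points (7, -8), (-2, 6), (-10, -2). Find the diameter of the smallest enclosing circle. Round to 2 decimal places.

18.45

Call the three points A, B, C in the order given.
Side lengths²: AB² = 277, AC² = 325, BC² = 128.
Since AC² = 325 < 277 + 128 = 405, the triangle is acute, so the smallest enclosing circle is the circumcircle.
Circumcentre = (-39/46, -145/46), r² = 90025/1058.
Diameter = 2r = 2√(90025/1058) ≈ 18.45.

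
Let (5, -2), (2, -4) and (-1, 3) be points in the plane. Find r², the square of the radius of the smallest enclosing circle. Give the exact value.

22997/1458

Call the three points A, B, C in the order given.
Side lengths²: AB² = 13, AC² = 61, BC² = 58.
Since AC² = 61 < 58 + 13 = 71, the triangle is acute, so the smallest enclosing circle is the circumcircle.
Circumcentre = (83/54, -1/18), r² = 22997/1458.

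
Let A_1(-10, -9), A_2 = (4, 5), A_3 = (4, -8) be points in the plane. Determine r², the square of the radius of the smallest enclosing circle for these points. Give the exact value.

Side lengths²: A_1A_2² = 392, A_1A_3² = 197, A_2A_3² = 169.
Since A_1A_2² = 392 ≥ 197 + 169 = 366, the angle opposite A_1A_2 is not acute, so the smallest enclosing circle has A_1A_2 as diameter.
Centre = midpoint of A_1A_2 = (-3, -2), r² = 392/4 = 98.

98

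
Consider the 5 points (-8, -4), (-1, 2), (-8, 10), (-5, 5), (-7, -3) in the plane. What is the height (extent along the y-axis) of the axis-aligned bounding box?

max y = 10, min y = -4, so height = 14.

14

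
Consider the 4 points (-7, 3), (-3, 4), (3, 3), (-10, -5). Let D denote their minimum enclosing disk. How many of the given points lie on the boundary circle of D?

2

The minimum enclosing circle of a finite set is fixed by two of the points (as a diameter) or three (as a circumcircle).
The farthest pair is (3, 3)–(-10, -5) with squared distance 233. The circle on this segment as diameter has centre (-3.5, -1) and r² = 233/4 = 58.25.
Check (-7, 3): distance² to centre = 28.25 ≤ 58.25, so it lies inside.
All remaining points lie in this disk, and no smaller disk contains both endpoints, so this is the minimum enclosing circle.
The points at distance exactly r from the centre are (3, 3), (-10, -5) — 2 points.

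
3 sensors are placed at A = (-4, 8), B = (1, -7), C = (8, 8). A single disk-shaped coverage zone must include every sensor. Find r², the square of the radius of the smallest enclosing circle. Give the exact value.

685/9

Side lengths²: AB² = 250, AC² = 144, BC² = 274.
Since BC² = 274 < 250 + 144 = 394, the triangle is acute, so the smallest enclosing circle is the circumcircle.
Circumcentre = (2, 5/3), r² = 685/9.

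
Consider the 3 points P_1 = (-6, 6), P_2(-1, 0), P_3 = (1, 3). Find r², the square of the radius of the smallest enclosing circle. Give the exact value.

22997/1458

Side lengths²: P_1P_2² = 61, P_1P_3² = 58, P_2P_3² = 13.
Since P_1P_2² = 61 < 58 + 13 = 71, the triangle is acute, so the smallest enclosing circle is the circumcircle.
Circumcentre = (-53/18, 187/54), r² = 22997/1458.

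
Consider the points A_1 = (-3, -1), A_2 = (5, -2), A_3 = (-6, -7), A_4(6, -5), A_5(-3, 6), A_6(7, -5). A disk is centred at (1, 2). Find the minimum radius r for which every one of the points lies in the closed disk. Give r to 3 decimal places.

The required radius is the distance from (1, 2) to the farthest point.
Squared distances: 25, 32, 130, 74, 32, 85.
Maximum is 130, attained at A_3.
r = √130 ≈ 11.402.

11.402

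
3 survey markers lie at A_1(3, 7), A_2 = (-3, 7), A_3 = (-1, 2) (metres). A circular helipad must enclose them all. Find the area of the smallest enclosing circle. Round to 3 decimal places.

Side lengths²: A_1A_2² = 36, A_1A_3² = 41, A_2A_3² = 29.
Since A_1A_3² = 41 < 36 + 29 = 65, the triangle is acute, so the smallest enclosing circle is the circumcircle.
Circumcentre = (0, 5.3), r² = 11.89.
Area = π·r² = π·11.89 ≈ 37.354.

37.354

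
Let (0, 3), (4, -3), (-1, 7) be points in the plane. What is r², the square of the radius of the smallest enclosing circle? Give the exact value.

Call the three points A, B, C in the order given.
Side lengths²: AB² = 52, AC² = 17, BC² = 125.
Since BC² = 125 ≥ 52 + 17 = 69, the angle opposite BC is not acute, so the smallest enclosing circle has BC as diameter.
Centre = midpoint of BC = (1.5, 2), r² = 125/4 = 31.25.

31.25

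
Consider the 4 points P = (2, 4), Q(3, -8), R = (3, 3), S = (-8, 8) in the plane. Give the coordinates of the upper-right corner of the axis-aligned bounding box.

x-range [-8, 3], y-range [-8, 8].
The upper-right corner is (3, 8).

(3, 8)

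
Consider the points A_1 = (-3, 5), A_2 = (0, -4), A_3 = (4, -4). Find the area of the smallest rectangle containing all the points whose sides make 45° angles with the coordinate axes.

48

In coordinates u = x + y, v = x − y the rectangle is axis-aligned; the map (x,y)→(u,v) scales areas by 2.
u-values: 2, -4, 0; range = 2 − (-4) = 6.
v-values: -8, 4, 8; range = 8 − (-8) = 16.
Area = (6 × 16) / 2 = 48.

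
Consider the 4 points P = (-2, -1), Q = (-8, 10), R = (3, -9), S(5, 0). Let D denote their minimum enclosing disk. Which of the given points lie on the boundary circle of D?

By Welzl's lemma the MEC is supported by two points (diametrically opposite) or three points (on a circumcircle).
The farthest pair is Q–R with squared distance 482. The circle on this segment as diameter has centre (-2.5, 0.5) and r² = 482/4 = 120.5.
Check P: distance² to centre = 2.5 ≤ 120.5, so it lies inside.
All remaining points lie in this disk, and no smaller disk contains both endpoints, so this is the minimum enclosing circle.
The points at distance exactly r from the centre are Q, R — 2 points.

Q, R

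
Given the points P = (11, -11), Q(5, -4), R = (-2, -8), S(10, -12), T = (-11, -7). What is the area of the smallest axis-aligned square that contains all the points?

The bounding box has width 22 and height 8.
An axis-aligned square enclosing the set must have side ≥ max(width, height).
So the minimum side is max(22, 8) = 22.
Area = 22² = 484.

484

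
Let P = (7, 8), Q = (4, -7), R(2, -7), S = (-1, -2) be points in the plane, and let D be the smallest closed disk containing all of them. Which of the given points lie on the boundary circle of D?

A smallest enclosing disk is always determined by at most three of the input points on its boundary.
The farthest pair is P–R with squared distance 250. The circle on this segment as diameter has centre (4.5, 0.5) and r² = 250/4 = 62.5.
Check Q: distance² to centre = 56.5 ≤ 62.5, so it lies inside.
All remaining points lie in this disk, and no smaller disk contains both endpoints, so this is the minimum enclosing circle.
The points at distance exactly r from the centre are P, R — 2 points.

P, R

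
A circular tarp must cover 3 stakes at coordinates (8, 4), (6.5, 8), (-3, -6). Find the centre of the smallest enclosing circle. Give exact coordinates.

Call the three points A, B, C in the order given.
Side lengths²: AB² = 18.25, AC² = 221, BC² = 286.25.
Since BC² = 286.25 ≥ 221 + 18.25 = 239.25, the angle opposite BC is not acute, so the smallest enclosing circle has BC as diameter.
Centre = midpoint of BC = (1.75, 1), r² = 286.25/4 = 71.5625.
Centre = (1.75, 1).

(1.75, 1)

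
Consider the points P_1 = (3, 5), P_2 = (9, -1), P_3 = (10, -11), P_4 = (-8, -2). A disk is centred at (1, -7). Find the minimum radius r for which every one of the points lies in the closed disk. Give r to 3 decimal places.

The required radius is the distance from (1, -7) to the farthest point.
Squared distances: 148, 100, 97, 106.
Maximum is 148, attained at P_1.
r = √148 ≈ 12.166.

12.166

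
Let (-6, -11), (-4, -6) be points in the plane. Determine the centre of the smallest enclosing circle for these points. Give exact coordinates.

(-5, -8.5)

The smallest circle enclosing two points has them as diameter endpoints.
Centre = midpoint = (-5, -8.5); r² = |(-6, -11)−(-4, -6)|²/4 = 29/4 = 7.25.
Centre = (-5, -8.5).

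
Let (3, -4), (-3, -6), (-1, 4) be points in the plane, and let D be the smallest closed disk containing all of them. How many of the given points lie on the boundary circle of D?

3

Call the three points A, B, C in the order given.
Side lengths²: AB² = 40, AC² = 80, BC² = 104.
Since BC² = 104 < 80 + 40 = 120, the triangle is acute, so the smallest enclosing circle is the circumcircle.
Circumcentre = (-9/7, -8/7), r² = 1300/49.
The points at distance exactly r from the centre are (3, -4), (-3, -6), (-1, 4) — 3 points.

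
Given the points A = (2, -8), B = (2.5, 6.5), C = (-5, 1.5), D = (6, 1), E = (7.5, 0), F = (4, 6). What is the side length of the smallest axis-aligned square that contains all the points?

The bounding box has width 12.5 and height 14.5.
An axis-aligned square enclosing the set must have side ≥ max(width, height).
So the minimum side is max(12.5, 14.5) = 14.5.

14.5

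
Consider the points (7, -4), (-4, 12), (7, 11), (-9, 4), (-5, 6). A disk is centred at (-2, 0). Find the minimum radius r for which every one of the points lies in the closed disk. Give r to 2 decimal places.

The required radius is the distance from (-2, 0) to the farthest point.
Squared distances: 97, 148, 202, 65, 45.
Maximum is 202, attained at (7, 11).
r = √202 ≈ 14.21.

14.21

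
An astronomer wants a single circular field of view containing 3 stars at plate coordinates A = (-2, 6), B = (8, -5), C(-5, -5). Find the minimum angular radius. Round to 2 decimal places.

7.70

Side lengths²: AB² = 221, AC² = 130, BC² = 169.
Since AB² = 221 < 169 + 130 = 299, the triangle is acute, so the smallest enclosing circle is the circumcircle.
Circumcentre = (1.5, -19/22), r² = 14365/242.
r = √(14365/242) ≈ 7.70.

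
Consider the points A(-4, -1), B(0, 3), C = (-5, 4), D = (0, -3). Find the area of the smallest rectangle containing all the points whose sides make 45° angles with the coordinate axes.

48

In coordinates u = x + y, v = x − y the rectangle is axis-aligned; the map (x,y)→(u,v) scales areas by 2.
u-values: -5, 3, -1, -3; range = 3 − (-5) = 8.
v-values: -3, -3, -9, 3; range = 3 − (-9) = 12.
Area = (8 × 12) / 2 = 48.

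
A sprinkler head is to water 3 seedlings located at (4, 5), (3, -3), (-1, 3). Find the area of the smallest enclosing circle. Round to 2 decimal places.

Call the three points A, B, C in the order given.
Side lengths²: AB² = 65, AC² = 29, BC² = 52.
Since AB² = 65 < 52 + 29 = 81, the triangle is acute, so the smallest enclosing circle is the circumcircle.
Circumcentre = (101/38, 21/19), r² = 24505/1444.
Area = π·r² = π·24505/1444 ≈ 53.31.

53.31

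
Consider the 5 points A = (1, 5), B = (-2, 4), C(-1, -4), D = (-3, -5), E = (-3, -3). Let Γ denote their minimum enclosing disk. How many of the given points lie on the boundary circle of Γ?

2

The farthest pair is A–D with squared distance 116. The circle on this segment as diameter has centre (-1, 0) and r² = 116/4 = 29.
Check B: distance² to centre = 17 ≤ 29, so it lies inside.
All remaining points lie in this disk, and no smaller disk contains both endpoints, so this is the minimum enclosing circle.
The points at distance exactly r from the centre are A, D — 2 points.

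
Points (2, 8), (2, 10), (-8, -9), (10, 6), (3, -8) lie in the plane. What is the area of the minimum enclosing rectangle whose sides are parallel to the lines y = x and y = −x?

313.5

In coordinates u = x + y, v = x − y the rectangle is axis-aligned; the map (x,y)→(u,v) scales areas by 2.
u-values: 10, 12, -17, 16, -5; range = 16 − (-17) = 33.
v-values: -6, -8, 1, 4, 11; range = 11 − (-8) = 19.
Area = (33 × 19) / 2 = 313.5.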